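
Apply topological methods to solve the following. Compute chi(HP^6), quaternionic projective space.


HP^6 has one cell in each dimension 0, 4, ..., 4*6 (6+1 cells, all even-dim).
chi = 6 + 1 = 7

7


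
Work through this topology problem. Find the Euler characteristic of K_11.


K_11: V = 11, E = C(11,2) = 55.
chi = V - E = 11 - 55 = -44

-44


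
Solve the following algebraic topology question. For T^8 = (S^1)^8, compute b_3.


By the Kunneth formula, b_k(T^n) = C(n,k).
b_3(T^8) = C(8,3).
C(8,3) = 8!/(3!*5!) = 56

56


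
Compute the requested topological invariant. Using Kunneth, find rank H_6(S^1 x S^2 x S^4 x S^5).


Each S^d has Poincare polynomial 1 + t^d.
The product S^1 x S^2 x S^4 x S^5 has Poincare polynomial prod(1+t^d_i).
Expanding: b_0=1, b_1=1, b_2=1, b_3=1, b_4=1, b_5=2, b_6=2, b_7=2, b_8=1, b_9=1, b_10=1, b_11=1, b_12=1.
b_6 = 2

2


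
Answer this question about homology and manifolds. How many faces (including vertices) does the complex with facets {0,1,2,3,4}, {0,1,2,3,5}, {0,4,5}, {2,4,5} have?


Each maximal simplex on m vertices has 2^m - 1 nonempty faces.
Take the union (dedupe shared faces).
Total distinct faces = 50

50


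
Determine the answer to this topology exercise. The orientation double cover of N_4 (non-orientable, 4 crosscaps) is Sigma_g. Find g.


chi(N_4) = 2 - 4 = -2.
Double cover: chi(Sigma_g) = 2 * chi(N_4) = 2*(-2) = -4.
2 - 2g = -4, so g = (2 - (-4))/2 = 6/2 = 3

3


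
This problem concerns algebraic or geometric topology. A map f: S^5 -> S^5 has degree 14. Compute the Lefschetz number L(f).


On S^5: L(f) = tr(f_0*) + (-1)^5 tr(f_5*) = 1 + (-1)^5 * deg(f).
L(f) = 1 + (-1)^5 * 14 = 1 + -14 = -13

-13


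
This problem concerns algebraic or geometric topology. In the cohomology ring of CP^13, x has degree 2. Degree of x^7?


|x| = 2 in H^*(CP^n).
|x^7| = 7 * |x| = 7 * 2 = 14

14


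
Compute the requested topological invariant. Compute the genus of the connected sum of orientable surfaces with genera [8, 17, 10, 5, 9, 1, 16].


Genus is additive under connected sum of orientable surfaces.
g = 8 + 17 + 10 + 5 + 9 + 1 + 16 = 66

66


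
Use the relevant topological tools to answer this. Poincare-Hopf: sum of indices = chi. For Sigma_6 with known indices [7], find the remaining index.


Poincare-Hopf: sum of indices = chi(M).
chi(Sigma_6) = 2 - 2*6 = -10.
Sum of known indices = 7.
x = chi - (sum known) = -10 - (7) = -17

-17


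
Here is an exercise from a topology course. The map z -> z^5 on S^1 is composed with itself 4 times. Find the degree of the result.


deg(f) = 5. Degree is multiplicative: deg(f^4) = (deg f)^4.
deg(f^4) = (5)^4 = 625

625


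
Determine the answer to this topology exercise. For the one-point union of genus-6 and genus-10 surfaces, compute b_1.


For a wedge: H_1(A v B) = H_1(A) + H_1(B).
b_1(Sigma_6) = 12, b_1(Sigma_10) = 20.
b_1 = 12 + 20 = 32

32


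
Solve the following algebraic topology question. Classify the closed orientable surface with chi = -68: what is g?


chi = 2 - 2g for closed orientable surfaces.
-68 = 2 - 2g
2g = 2 - (-68) = 70
g = 35

35


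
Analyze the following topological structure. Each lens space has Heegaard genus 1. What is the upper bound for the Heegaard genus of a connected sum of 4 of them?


Heegaard genus satisfies g(A#B) <= g(A) + g(B).
Each lens space has g = 1.
Upper bound: 4 * 1 = 4

4


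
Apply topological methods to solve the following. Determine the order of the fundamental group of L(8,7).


pi_1(L(p,q)) = Z/pZ for any q coprime to p.
|pi_1(L(8,7))| = 8

8


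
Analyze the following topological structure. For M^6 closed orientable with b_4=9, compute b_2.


Poincare duality for closed orientable n-manifolds: b_k = b_{n-k}.
Here n = 6, so b_2 = b_4 = 9

9


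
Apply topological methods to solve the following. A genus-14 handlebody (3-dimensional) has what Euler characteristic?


A genus-g handlebody deformation retracts to a wedge of g circles.
chi(vee_g S^1) = 1 - g.
chi(H_14) = 1 - 14 = -13

-13


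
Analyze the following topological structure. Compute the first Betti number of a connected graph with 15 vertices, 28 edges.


For a connected graph: rank(pi_1) = b_1 = E - V + 1 = 1 - chi.
chi = V - E = 15 - 28 = -13.
rank = 1 - (-13) = 28 - 15 + 1 = 14

14


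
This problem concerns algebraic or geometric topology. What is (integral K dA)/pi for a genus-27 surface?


Gauss-Bonnet: integral K dA = 2*pi*chi(M).
chi(Sigma_27) = 2 - 2*27 = -52.
(integral K dA)/pi = 2*chi = 2*(-52) = -104

-104


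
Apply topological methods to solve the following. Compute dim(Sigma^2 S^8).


Each suspension raises dimension by 1: Sigma S^n = S^{n+1}.
Sigma^2 S^8 = S^{8+2} = S^10

10


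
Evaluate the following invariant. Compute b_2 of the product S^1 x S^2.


Each S^d has Poincare polynomial 1 + t^d.
The product S^1 x S^2 has Poincare polynomial prod(1+t^d_i).
Expanding: b_0=1, b_1=1, b_2=1, b_3=1.
b_2 = 1

1


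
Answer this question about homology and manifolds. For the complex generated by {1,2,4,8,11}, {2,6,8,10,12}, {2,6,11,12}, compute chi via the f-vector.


Enumerate all faces; f-vector: f_0=8, f_1=21, f_2=23, f_3=11, f_4=2.
chi = sum (-1)^k f_k = 1

1


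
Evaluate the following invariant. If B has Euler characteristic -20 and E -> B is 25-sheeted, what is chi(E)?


For a finite covering: chi(E) = (number of sheets) * chi(B).
chi(E) = 25 * (-20) = -500

-500


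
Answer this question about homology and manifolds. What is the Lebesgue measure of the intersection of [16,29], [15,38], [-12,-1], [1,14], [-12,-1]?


Intersection = [max(a_i), min(b_i)] = [16, -1].
Since 16 > -1, the intersection is empty.
Length = 0

0


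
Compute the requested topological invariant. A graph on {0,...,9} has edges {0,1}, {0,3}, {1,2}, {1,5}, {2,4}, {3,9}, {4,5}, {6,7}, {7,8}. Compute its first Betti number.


b_1 = E - V + (number of components).
E = 9, V = 10, components = 2.
b_1 = 9 - 10 + 2 = 1

1


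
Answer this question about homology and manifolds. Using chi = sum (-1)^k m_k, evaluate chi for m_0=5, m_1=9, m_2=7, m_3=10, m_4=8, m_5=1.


Morse theory: chi(M) = sum_k (-1)^k m_k where m_k = #(index-k critical points).
= (5) + (-9) + (7) + (-10) + (8) + (-1) = 0

0


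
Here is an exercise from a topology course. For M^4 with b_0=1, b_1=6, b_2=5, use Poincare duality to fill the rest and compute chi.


By Poincare duality b_k = b_{4-k}, so full Betti numbers: b_0=1, b_1=6, b_2=5, b_3=6, b_4=1.
chi = sum (-1)^k b_k = -5

-5


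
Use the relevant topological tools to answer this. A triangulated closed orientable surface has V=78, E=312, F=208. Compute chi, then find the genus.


chi = V - E + F = 78 - 312 + 208 = -26
For orientable closed surface: chi = 2 - 2g, so g = (2 - chi)/2.
g = (2 - (-26)) / 2 = 28 / 2 = 14

14


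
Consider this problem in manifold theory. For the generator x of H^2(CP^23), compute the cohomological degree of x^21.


|x| = 2 in H^*(CP^n).
|x^21| = 21 * |x| = 21 * 2 = 42

42


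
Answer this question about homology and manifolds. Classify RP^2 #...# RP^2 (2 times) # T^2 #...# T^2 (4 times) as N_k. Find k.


Since a >= 1, the sum is non-orientable; each T^2 can be replaced by RP^2 # RP^2 (since T^2#RP^2 = 3RP^2).
Total crosscaps k = 2 + 2*4 = 10.
Check via chi: chi = 2*1 + 4*0 - (2+4-1)*2 = -8 = 2 - k = -8. Consistent.

10


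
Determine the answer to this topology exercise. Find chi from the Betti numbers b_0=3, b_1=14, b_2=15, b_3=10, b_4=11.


chi = sum_k (-1)^k b_k.
= (3) + (-14) + (15) + (-10) + (11)
= 5

5


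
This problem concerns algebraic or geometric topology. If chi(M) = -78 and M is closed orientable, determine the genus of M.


chi = 2 - 2g for closed orientable surfaces.
-78 = 2 - 2g
2g = 2 - (-78) = 80
g = 40

40


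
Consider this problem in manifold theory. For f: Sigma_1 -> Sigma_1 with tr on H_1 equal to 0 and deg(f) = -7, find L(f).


L(f) = tr(f_0*) - tr(f_1*) + tr(f_2*).
= 1 - (0) + (-7)
= -6

-6


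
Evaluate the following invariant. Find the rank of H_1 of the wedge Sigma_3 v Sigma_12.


For a wedge: H_1(A v B) = H_1(A) + H_1(B).
b_1(Sigma_3) = 6, b_1(Sigma_12) = 24.
b_1 = 6 + 24 = 30

30


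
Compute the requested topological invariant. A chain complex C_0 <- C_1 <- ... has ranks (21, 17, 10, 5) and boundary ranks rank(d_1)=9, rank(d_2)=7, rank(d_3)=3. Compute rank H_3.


rank H_k = rank(ker d_k) - rank(im d_{k+1}).
rank(ker d_3) = rank(C_3) - rank(d_3) = 5 - 3 = 2.
rank(im d_{3+1}) = 0.
rank H_3 = 2 - 0 = 2

2


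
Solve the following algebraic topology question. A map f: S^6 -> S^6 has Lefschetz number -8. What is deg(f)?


L(f) = 1 + (-1)^6 deg(f) on S^6.
-8 = 1 + (-1)^6 * deg(f)
(-1)^6 * deg(f) = -9
deg(f) = -9

-9


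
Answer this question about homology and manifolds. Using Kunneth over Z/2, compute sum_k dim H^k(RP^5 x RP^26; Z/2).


dim H^*(RP^n; Z/2) = n+1 (one Z/2 in each degree 0..n).
Total Betti number is multiplicative.
Total = (5+1) * (26+1) = 6 * 27 = 162

162


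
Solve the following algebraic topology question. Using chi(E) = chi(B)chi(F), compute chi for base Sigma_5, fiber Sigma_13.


For a fiber bundle F -> E -> B (with CW structure): chi(E) = chi(B) * chi(F).
chi(Sigma_5) = -8, chi(Sigma_13) = -24.
chi(E) = (-8) * (-24) = 192

192


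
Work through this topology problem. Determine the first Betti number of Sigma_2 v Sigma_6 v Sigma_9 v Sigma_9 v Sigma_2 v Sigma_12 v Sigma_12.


For a wedge X v Y: reduced H_k(X v Y) = H_k(X) + H_k(Y).
Each Sigma_g contributes b_1 = 2g.
b_1 = 4 + 12 + 18 + 18 + 4 + 24 + 24 = 104

104


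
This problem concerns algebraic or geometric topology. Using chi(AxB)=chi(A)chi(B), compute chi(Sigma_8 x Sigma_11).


chi(Sigma_8) = 2 - 2*8 = -14
chi(Sigma_11) = 2 - 2*11 = -20
chi(product) = (-14) * (-20) = 280

280


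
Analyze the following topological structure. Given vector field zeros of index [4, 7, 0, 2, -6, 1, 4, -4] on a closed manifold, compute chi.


Poincare-Hopf: chi(M) = sum of indices of zeros.
chi = (4) + (7) + (0) + (2) + (-6) + (1) + (4) + (-4) = 8

8


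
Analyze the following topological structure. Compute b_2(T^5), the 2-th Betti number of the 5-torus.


By the Kunneth formula, b_k(T^n) = C(n,k).
b_2(T^5) = C(5,2).
C(5,2) = 5!/(2!*3!) = 10

10


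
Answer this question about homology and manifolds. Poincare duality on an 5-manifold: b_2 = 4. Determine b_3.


Poincare duality for closed orientable n-manifolds: b_k = b_{n-k}.
Here n = 5, so b_3 = b_2 = 4

4


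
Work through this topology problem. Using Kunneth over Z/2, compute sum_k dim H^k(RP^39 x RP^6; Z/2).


dim H^*(RP^n; Z/2) = n+1 (one Z/2 in each degree 0..n).
Total Betti number is multiplicative.
Total = (39+1) * (6+1) = 40 * 7 = 280

280


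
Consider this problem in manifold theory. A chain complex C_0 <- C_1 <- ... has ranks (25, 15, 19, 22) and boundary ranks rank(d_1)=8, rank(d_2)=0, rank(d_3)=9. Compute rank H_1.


rank H_k = rank(ker d_k) - rank(im d_{k+1}).
rank(ker d_1) = rank(C_1) - rank(d_1) = 15 - 8 = 7.
rank(im d_{1+1}) = 0.
rank H_1 = 7 - 0 = 7

7


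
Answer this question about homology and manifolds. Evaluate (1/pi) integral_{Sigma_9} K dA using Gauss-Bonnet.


Gauss-Bonnet: integral K dA = 2*pi*chi(M).
chi(Sigma_9) = 2 - 2*9 = -16.
(integral K dA)/pi = 2*chi = 2*(-16) = -32

-32


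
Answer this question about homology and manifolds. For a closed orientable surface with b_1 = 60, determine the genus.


For a closed orientable surface: b_1 = 2g.
60 = 2g
g = 60 / 2 = 30

30


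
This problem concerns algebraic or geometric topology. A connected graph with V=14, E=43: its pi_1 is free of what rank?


For a connected graph: rank(pi_1) = b_1 = E - V + 1 = 1 - chi.
chi = V - E = 14 - 43 = -29.
rank = 1 - (-29) = 43 - 14 + 1 = 30

30


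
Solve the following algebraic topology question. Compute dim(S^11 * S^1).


Join of spheres: S^m * S^n = S^{m+n+1}.
dim = 11 + 1 + 1 = 13

13


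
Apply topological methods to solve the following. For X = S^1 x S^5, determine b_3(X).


Each S^d has Poincare polynomial 1 + t^d.
The product S^1 x S^5 has Poincare polynomial prod(1+t^d_i).
Expanding: b_0=1, b_1=1, b_5=1, b_6=1.
b_3 = 0

0


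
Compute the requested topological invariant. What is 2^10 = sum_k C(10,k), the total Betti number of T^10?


b_k(T^10) = C(10,k), so the sum over k is sum_k C(10,k) = 2^10.
Total = 2^10 = 1024

1024


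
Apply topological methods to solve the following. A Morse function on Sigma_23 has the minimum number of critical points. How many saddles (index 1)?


A perfect Morse function has m_k = b_k.
For Sigma_23: b_0=1, b_1=2g=46, b_2=1.
Saddles m_1 = 2g = 46

46


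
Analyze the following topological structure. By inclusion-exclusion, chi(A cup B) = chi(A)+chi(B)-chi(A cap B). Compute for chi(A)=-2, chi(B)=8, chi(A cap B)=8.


chi(A cup B) = chi(A) + chi(B) - chi(A cap B)
= -2 + (8) - (8)
= -2

-2


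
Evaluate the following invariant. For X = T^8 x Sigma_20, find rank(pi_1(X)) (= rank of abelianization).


pi_1(A x B) = pi_1(A) x pi_1(B); rank of abelianization = b_1.
b_1(T^8) = 8, b_1(Sigma_20) = 2*20 = 40.
b_1(product) = 8 + 40 = 48

48


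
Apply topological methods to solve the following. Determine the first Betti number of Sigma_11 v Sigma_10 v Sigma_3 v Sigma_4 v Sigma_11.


For a wedge X v Y: reduced H_k(X v Y) = H_k(X) + H_k(Y).
Each Sigma_g contributes b_1 = 2g.
b_1 = 22 + 20 + 6 + 8 + 22 = 78

78


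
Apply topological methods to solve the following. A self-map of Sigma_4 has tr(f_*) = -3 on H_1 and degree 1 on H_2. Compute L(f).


L(f) = tr(f_0*) - tr(f_1*) + tr(f_2*).
= 1 - (-3) + (1)
= 5

5


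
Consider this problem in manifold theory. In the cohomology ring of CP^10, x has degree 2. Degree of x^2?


|x| = 2 in H^*(CP^n).
|x^2| = 2 * |x| = 2 * 2 = 4

4


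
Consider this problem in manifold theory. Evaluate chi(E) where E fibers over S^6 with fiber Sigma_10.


chi(S^6) = 2 (n even), chi(Sigma_10) = 2 - 2*10 = -18.
chi(E) = 2 * (-18) = -36

-36


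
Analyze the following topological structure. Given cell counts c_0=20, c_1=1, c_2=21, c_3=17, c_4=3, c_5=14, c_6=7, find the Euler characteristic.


chi = sum_k (-1)^k c_k.
= (-1)^0*20 + (-1)^1*1 + (-1)^2*21 + (-1)^3*17 + (-1)^4*3 + (-1)^5*14 + (-1)^6*7
= (20) + (-1) + (21) + (-17) + (3) + (-14) + (7)
= 19

19


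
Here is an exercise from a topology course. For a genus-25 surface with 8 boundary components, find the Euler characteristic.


For a compact orientable surface with genus g and b boundary components: chi = 2 - 2g - b.
chi = 2 - 2*25 - 8 = 2 - 50 - 8 = -56

-56


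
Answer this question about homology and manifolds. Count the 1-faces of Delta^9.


Delta^9 has 9+1 vertices. A 1-face is a choice of 1+1 vertices.
f_1 = C(9+1, 1+1) = C(10,2) = 45

45


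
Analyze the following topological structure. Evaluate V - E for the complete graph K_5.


K_5: V = 5, E = C(5,2) = 10.
chi = V - E = 5 - 10 = -5

-5


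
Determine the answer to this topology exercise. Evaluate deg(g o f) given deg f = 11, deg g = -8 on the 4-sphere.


Degree is multiplicative under composition: deg(g o f) = deg(g) * deg(f).
= -8 * 11 = -88

-88


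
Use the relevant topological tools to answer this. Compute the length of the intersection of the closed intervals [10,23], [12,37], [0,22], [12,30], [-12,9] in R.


Intersection = [max(a_i), min(b_i)] = [12, 9].
Since 12 > 9, the intersection is empty.
Length = 0

0


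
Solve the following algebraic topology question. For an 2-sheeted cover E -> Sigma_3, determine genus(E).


For an n-sheeted cover: chi(E) = n * chi(B).
chi(Sigma_3) = 2 - 2*3 = -4.
chi(E) = 2 * (-4) = -8.
genus(E) = (2 - chi(E))/2 = (2 - (-8))/2 = 10/2 = 5

5


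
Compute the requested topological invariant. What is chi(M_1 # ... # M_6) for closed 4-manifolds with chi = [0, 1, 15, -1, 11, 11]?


For n-manifolds: chi(A#B) = chi(A) + chi(B) - chi(S^4).
chi(S^4) = 1 + (-1)^4 = 2.
chi(#) = (sum chi_i) - (6-1)*chi(S^4) = 37 - 5*2 = 27

27


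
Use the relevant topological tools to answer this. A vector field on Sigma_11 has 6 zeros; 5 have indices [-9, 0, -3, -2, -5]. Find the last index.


Poincare-Hopf: sum of indices = chi(M).
chi(Sigma_11) = 2 - 2*11 = -20.
Sum of known indices = -19.
x = chi - (sum known) = -20 - (-19) = -1

-1


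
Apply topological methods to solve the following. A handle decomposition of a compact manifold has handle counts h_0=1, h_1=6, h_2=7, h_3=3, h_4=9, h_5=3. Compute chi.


Handles of index k contribute (-1)^k to chi (same as CW cells).
chi = (1) + (-6) + (7) + (-3) + (9) + (-3) = 5

5


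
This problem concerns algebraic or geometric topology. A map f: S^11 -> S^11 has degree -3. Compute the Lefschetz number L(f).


On S^11: L(f) = tr(f_0*) + (-1)^11 tr(f_11*) = 1 + (-1)^11 * deg(f).
L(f) = 1 + (-1)^11 * -3 = 1 + 3 = 4

4


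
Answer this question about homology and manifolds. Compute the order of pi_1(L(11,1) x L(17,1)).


pi_1(X x Y) = pi_1(X) x pi_1(Y).
pi_1(L(11,1)) = Z/11, pi_1(L(17,1)) = Z/17.
|Z/11 x Z/17| = 11 * 17 = 187

187


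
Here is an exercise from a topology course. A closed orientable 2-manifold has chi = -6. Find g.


chi = 2 - 2g for closed orientable surfaces.
-6 = 2 - 2g
2g = 2 - (-6) = 8
g = 4

4


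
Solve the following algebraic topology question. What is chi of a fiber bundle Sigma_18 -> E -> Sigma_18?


For a fiber bundle F -> E -> B (with CW structure): chi(E) = chi(B) * chi(F).
chi(Sigma_18) = -34, chi(Sigma_18) = -34.
chi(E) = (-34) * (-34) = 1156

1156


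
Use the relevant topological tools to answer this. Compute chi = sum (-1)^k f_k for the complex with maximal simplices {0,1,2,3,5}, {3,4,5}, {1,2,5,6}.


Enumerate all faces; f-vector: f_0=7, f_1=15, f_2=14, f_3=6, f_4=1.
chi = sum (-1)^k f_k = 1

1


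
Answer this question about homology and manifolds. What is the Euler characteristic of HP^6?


HP^6 has one cell in each dimension 0, 4, ..., 4*6 (6+1 cells, all even-dim).
chi = 6 + 1 = 7

7


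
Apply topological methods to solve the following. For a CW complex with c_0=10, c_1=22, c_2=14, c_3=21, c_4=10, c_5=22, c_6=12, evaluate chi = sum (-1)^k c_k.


chi = sum_k (-1)^k c_k.
= (-1)^0*10 + (-1)^1*22 + (-1)^2*14 + (-1)^3*21 + (-1)^4*10 + (-1)^5*22 + (-1)^6*12
= (10) + (-22) + (14) + (-21) + (10) + (-22) + (12)
= -19

-19


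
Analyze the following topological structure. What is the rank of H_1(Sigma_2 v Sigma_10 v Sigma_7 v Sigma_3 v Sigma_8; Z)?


For a wedge X v Y: reduced H_k(X v Y) = H_k(X) + H_k(Y).
Each Sigma_g contributes b_1 = 2g.
b_1 = 4 + 20 + 14 + 6 + 16 = 60

60


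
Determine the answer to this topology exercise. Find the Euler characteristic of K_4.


K_4: V = 4, E = C(4,2) = 6.
chi = V - E = 4 - 6 = -2

-2


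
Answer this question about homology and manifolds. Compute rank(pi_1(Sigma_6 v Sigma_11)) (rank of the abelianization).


For a wedge: H_1(A v B) = H_1(A) + H_1(B).
b_1(Sigma_6) = 12, b_1(Sigma_11) = 22.
b_1 = 12 + 22 = 34

34


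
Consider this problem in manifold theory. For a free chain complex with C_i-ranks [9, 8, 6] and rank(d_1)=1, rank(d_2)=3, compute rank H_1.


rank H_k = rank(ker d_k) - rank(im d_{k+1}).
rank(ker d_1) = rank(C_1) - rank(d_1) = 8 - 1 = 7.
rank(im d_{1+1}) = 3.
rank H_1 = 7 - 3 = 4

4


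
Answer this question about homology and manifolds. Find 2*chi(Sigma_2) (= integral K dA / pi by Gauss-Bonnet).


Gauss-Bonnet: integral K dA = 2*pi*chi(M).
chi(Sigma_2) = 2 - 2*2 = -2.
(integral K dA)/pi = 2*chi = 2*(-2) = -4

-4


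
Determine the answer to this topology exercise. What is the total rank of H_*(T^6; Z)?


b_k(T^6) = C(6,k), so the sum over k is sum_k C(6,k) = 2^6.
Total = 2^6 = 64

64


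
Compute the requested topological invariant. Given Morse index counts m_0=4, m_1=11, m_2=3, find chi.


Morse theory: chi(M) = sum_k (-1)^k m_k where m_k = #(index-k critical points).
= (4) + (-11) + (3) = -4

-4


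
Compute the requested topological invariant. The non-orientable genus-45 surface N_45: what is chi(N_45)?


For a non-orientable closed surface with k crosscaps: chi = 2 - k.
Here k = 45.
chi = 2 - 45 = -43

-43


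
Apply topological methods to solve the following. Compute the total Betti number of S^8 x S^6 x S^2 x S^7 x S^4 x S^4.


Total Betti number is multiplicative under products.
Each S^d (d>=1) has total Betti number 2.
There are 6 sphere factors.
Total = 2^6 = 64

64


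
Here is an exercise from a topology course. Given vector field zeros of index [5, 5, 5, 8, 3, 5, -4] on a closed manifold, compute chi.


Poincare-Hopf: chi(M) = sum of indices of zeros.
chi = (5) + (5) + (5) + (8) + (3) + (5) + (-4) = 27

27


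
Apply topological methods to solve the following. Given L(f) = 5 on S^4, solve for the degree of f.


L(f) = 1 + (-1)^4 deg(f) on S^4.
5 = 1 + (-1)^4 * deg(f)
(-1)^4 * deg(f) = 4
deg(f) = 4

4


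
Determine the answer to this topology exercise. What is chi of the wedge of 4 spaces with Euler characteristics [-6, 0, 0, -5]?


chi(A v B) = chi(A) + chi(B) - 1 (one point identified).
For 4 spaces: chi = (sum chi_i) - (4 - 1).
sum = -11; chi = -11 - 3 = -14

-14


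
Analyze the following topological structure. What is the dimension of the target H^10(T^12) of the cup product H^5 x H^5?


Cup product: H^p x H^q -> H^{p+q}; here p+q = 5+5 = 10.
rank H^k(T^n) = C(n,k).
C(12,10) = 66

66


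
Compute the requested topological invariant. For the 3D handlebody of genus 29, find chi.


A genus-g handlebody deformation retracts to a wedge of g circles.
chi(vee_g S^1) = 1 - g.
chi(H_29) = 1 - 29 = -28

-28


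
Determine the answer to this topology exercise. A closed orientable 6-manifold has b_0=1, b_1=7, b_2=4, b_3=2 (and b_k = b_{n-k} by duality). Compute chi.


By Poincare duality b_k = b_{6-k}, so full Betti numbers: b_0=1, b_1=7, b_2=4, b_3=2, b_4=4, b_5=7, b_6=1.
chi = sum (-1)^k b_k = -6

-6


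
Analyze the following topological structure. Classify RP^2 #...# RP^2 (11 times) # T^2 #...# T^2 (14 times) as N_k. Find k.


Since a >= 1, the sum is non-orientable; each T^2 can be replaced by RP^2 # RP^2 (since T^2#RP^2 = 3RP^2).
Total crosscaps k = 11 + 2*14 = 39.
Check via chi: chi = 11*1 + 14*0 - (11+14-1)*2 = -37 = 2 - k = -37. Consistent.

39


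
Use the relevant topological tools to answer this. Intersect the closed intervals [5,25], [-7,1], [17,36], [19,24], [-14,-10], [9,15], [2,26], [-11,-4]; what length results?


Intersection = [max(a_i), min(b_i)] = [19, -10].
Since 19 > -10, the intersection is empty.
Length = 0

0


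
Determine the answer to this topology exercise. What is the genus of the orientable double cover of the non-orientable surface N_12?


chi(N_12) = 2 - 12 = -10.
Double cover: chi(Sigma_g) = 2 * chi(N_12) = 2*(-10) = -20.
2 - 2g = -20, so g = (2 - (-20))/2 = 22/2 = 11

11


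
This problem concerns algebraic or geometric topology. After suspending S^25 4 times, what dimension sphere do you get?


Each suspension raises dimension by 1: Sigma S^n = S^{n+1}.
Sigma^4 S^25 = S^{25+4} = S^29

29


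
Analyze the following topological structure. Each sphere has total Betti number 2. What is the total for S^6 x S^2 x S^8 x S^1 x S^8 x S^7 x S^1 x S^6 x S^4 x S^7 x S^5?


Total Betti number is multiplicative under products.
Each S^d (d>=1) has total Betti number 2.
There are 11 sphere factors.
Total = 2^11 = 2048

2048


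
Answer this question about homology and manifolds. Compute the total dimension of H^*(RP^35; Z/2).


H^k(RP^35; Z/2) = Z/2 for each 0 <= k <= 35.
Total dimension = 35 + 1 = 36

36


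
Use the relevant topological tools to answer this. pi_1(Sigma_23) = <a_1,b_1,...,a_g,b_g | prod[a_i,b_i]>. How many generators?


Standard presentation: pi_1(Sigma_g) = <a_1,b_1,...,a_g,b_g | [a_1,b_1]...[a_g,b_g] = 1>.
Number of generators = 2g = 2*23 = 46

46


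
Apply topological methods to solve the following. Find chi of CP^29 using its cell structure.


CP^29 has one cell in each even dimension 0, 2, ..., 2*29 (29+1 cells total).
All cells are even-dimensional, so chi = number of cells.
chi = 29 + 1 = 30

30


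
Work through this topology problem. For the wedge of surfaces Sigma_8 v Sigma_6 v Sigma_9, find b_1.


For a wedge X v Y: reduced H_k(X v Y) = H_k(X) + H_k(Y).
Each Sigma_g contributes b_1 = 2g.
b_1 = 16 + 12 + 18 = 46

46


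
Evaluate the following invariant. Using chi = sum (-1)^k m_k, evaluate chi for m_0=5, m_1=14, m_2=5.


Morse theory: chi(M) = sum_k (-1)^k m_k where m_k = #(index-k critical points).
= (5) + (-14) + (5) = -4

-4


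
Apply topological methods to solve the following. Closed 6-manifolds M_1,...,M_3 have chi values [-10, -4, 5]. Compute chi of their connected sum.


For n-manifolds: chi(A#B) = chi(A) + chi(B) - chi(S^6).
chi(S^6) = 1 + (-1)^6 = 2.
chi(#) = (sum chi_i) - (3-1)*chi(S^6) = -9 - 2*2 = -13

-13


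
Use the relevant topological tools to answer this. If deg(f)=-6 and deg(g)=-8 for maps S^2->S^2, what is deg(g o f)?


Degree is multiplicative under composition: deg(g o f) = deg(g) * deg(f).
= -8 * -6 = 48

48


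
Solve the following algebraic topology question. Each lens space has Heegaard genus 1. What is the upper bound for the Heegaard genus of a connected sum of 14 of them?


Heegaard genus satisfies g(A#B) <= g(A) + g(B).
Each lens space has g = 1.
Upper bound: 14 * 1 = 14

14


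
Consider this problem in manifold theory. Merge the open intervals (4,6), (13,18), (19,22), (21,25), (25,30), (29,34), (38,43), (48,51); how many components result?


Sort and merge overlapping open intervals.
Merged: (4,6), (13,18), (19,25), (25,34), (38,43), (48,51).
Number of components = 6

6


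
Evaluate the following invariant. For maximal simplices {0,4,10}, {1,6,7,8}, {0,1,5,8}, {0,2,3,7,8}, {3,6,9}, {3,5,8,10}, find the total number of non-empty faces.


Each maximal simplex on m vertices has 2^m - 1 nonempty faces.
Take the union (dedupe shared faces).
Total distinct faces = 73

73


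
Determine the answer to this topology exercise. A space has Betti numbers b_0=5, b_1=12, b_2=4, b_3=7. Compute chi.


chi = sum_k (-1)^k b_k.
= (5) + (-12) + (4) + (-7)
= -10

-10


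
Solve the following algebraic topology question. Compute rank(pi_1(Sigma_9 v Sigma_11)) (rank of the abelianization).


For a wedge: H_1(A v B) = H_1(A) + H_1(B).
b_1(Sigma_9) = 18, b_1(Sigma_11) = 22.
b_1 = 18 + 22 = 40

40


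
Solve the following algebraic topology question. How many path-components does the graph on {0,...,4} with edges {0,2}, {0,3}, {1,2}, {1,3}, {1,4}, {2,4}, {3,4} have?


Run DFS/union-find over 5 vertices.
V = 5, E = 7.
Number of components = 1

1


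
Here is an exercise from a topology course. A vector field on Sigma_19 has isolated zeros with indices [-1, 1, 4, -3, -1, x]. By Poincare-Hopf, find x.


Poincare-Hopf: sum of indices = chi(M).
chi(Sigma_19) = 2 - 2*19 = -36.
Sum of known indices = 0.
x = chi - (sum known) = -36 - (0) = -36

-36


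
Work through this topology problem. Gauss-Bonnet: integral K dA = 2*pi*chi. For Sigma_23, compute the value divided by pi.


Gauss-Bonnet: integral K dA = 2*pi*chi(M).
chi(Sigma_23) = 2 - 2*23 = -44.
(integral K dA)/pi = 2*chi = 2*(-44) = -88

-88


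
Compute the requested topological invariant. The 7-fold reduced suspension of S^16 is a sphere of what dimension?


Each suspension raises dimension by 1: Sigma S^n = S^{n+1}.
Sigma^7 S^16 = S^{16+7} = S^23

23


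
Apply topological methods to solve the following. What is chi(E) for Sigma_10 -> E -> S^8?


chi(S^8) = 2 (n even), chi(Sigma_10) = 2 - 2*10 = -18.
chi(E) = 2 * (-18) = -36

-36


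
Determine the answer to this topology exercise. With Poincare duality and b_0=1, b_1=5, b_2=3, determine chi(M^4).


By Poincare duality b_k = b_{4-k}, so full Betti numbers: b_0=1, b_1=5, b_2=3, b_3=5, b_4=1.
chi = sum (-1)^k b_k = -5

-5


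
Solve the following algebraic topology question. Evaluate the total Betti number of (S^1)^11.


b_k(T^11) = C(11,k), so the sum over k is sum_k C(11,k) = 2^11.
Total = 2^11 = 2048

2048


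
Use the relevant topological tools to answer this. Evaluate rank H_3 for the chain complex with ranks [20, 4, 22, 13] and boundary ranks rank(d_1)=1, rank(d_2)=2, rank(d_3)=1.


rank H_k = rank(ker d_k) - rank(im d_{k+1}).
rank(ker d_3) = rank(C_3) - rank(d_3) = 13 - 1 = 12.
rank(im d_{3+1}) = 0.
rank H_3 = 12 - 0 = 12

12


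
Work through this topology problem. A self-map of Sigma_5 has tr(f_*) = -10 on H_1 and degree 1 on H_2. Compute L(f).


L(f) = tr(f_0*) - tr(f_1*) + tr(f_2*).
= 1 - (-10) + (1)
= 12

12


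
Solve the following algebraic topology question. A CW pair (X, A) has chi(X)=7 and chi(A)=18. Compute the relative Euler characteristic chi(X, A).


Relative Euler characteristic: chi(X, A) = chi(X) - chi(A).
= 7 - (18) = -11

-11


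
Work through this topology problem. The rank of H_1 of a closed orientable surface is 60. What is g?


For a closed orientable surface: b_1 = 2g.
60 = 2g
g = 60 / 2 = 30

30


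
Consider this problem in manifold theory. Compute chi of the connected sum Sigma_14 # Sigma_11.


chi(Sigma_14) = 2 - 2*14 = -26
chi(Sigma_11) = 2 - 2*11 = -20
For surfaces: chi(A#B) = chi(A) + chi(B) - 2.
chi = -26 + -20 - 2 = -48

-48


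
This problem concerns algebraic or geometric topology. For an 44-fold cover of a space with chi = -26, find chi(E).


For a finite covering: chi(E) = (number of sheets) * chi(B).
chi(E) = 44 * (-26) = -1144

-1144


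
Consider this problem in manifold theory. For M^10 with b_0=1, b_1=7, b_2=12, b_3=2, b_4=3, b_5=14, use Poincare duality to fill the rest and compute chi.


By Poincare duality b_k = b_{10-k}, so full Betti numbers: b_0=1, b_1=7, b_2=12, b_3=2, b_4=3, b_5=14, b_6=3, b_7=2, b_8=12, b_9=7, b_10=1.
chi = sum (-1)^k b_k = 0

0


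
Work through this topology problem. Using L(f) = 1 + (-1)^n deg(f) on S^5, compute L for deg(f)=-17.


On S^5: L(f) = tr(f_0*) + (-1)^5 tr(f_5*) = 1 + (-1)^5 * deg(f).
L(f) = 1 + (-1)^5 * -17 = 1 + 17 = 18

18


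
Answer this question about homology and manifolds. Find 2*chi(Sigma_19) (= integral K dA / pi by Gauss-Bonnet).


Gauss-Bonnet: integral K dA = 2*pi*chi(M).
chi(Sigma_19) = 2 - 2*19 = -36.
(integral K dA)/pi = 2*chi = 2*(-36) = -72

-72


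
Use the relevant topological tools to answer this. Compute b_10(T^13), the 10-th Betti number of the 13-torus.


By the Kunneth formula, b_k(T^n) = C(n,k).
b_10(T^13) = C(13,10).
C(13,10) = 13!/(10!*3!) = 286

286


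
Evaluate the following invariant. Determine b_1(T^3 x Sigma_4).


pi_1(A x B) = pi_1(A) x pi_1(B); rank of abelianization = b_1.
b_1(T^3) = 3, b_1(Sigma_4) = 2*4 = 8.
b_1(product) = 3 + 8 = 11

11


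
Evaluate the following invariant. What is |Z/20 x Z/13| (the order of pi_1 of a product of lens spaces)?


pi_1(X x Y) = pi_1(X) x pi_1(Y).
pi_1(L(20,1)) = Z/20, pi_1(L(13,1)) = Z/13.
|Z/20 x Z/13| = 20 * 13 = 260

260


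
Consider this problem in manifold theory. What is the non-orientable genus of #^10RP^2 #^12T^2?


Since a >= 1, the sum is non-orientable; each T^2 can be replaced by RP^2 # RP^2 (since T^2#RP^2 = 3RP^2).
Total crosscaps k = 10 + 2*12 = 34.
Check via chi: chi = 10*1 + 12*0 - (10+12-1)*2 = -32 = 2 - k = -32. Consistent.

34


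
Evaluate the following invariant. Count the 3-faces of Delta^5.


Delta^5 has 5+1 vertices. A 3-face is a choice of 3+1 vertices.
f_3 = C(5+1, 3+1) = C(6,4) = 15

15


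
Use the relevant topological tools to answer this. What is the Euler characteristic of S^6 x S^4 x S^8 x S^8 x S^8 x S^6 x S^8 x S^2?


chi is multiplicative: chi(X x Y) = chi(X) chi(Y).
Each even-dim sphere has chi = 2. There are 8 factors.
chi = 2^8 = 256

256


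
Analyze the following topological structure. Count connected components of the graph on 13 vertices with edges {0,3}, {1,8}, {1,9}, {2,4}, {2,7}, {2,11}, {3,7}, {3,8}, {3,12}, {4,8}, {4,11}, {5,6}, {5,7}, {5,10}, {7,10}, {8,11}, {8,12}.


Run DFS/union-find over 13 vertices.
V = 13, E = 17.
Number of components = 1

1


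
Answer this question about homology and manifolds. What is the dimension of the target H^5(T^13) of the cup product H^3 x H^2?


Cup product: H^p x H^q -> H^{p+q}; here p+q = 3+2 = 5.
rank H^k(T^n) = C(n,k).
C(13,5) = 1287

1287


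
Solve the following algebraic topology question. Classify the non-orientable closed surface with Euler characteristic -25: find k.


chi = 2 - k for closed non-orientable surfaces with k crosscaps.
-25 = 2 - k
k = 2 - (-25) = 27

27


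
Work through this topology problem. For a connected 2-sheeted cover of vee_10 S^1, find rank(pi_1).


Nielsen-Schreier: an index-n subgroup of F_r is free of rank 1 + n(r-1).
Equivalently: chi(cover) = n*chi(base); chi(vee_r S^1) = 1 - 10 = -9.
chi(E) = 2*(-9) = -18; rank = 1 - chi(E) = 1 - (-18) = 19.
rank = 1 + 2*(10-1) = 1 + 18 = 19

19


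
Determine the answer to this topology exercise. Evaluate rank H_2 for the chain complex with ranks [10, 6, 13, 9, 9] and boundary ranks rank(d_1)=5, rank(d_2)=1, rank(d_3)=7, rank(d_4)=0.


rank H_k = rank(ker d_k) - rank(im d_{k+1}).
rank(ker d_2) = rank(C_2) - rank(d_2) = 13 - 1 = 12.
rank(im d_{2+1}) = 7.
rank H_2 = 12 - 7 = 5

5


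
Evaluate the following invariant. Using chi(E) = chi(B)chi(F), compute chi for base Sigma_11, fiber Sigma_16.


For a fiber bundle F -> E -> B (with CW structure): chi(E) = chi(B) * chi(F).
chi(Sigma_11) = -20, chi(Sigma_16) = -30.
chi(E) = (-20) * (-30) = 600

600


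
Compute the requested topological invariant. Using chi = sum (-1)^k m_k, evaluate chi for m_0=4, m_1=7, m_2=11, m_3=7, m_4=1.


Morse theory: chi(M) = sum_k (-1)^k m_k where m_k = #(index-k critical points).
= (4) + (-7) + (11) + (-7) + (1) = 2

2


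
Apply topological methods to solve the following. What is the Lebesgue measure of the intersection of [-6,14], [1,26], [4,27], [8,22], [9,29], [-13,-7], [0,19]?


Intersection = [max(a_i), min(b_i)] = [9, -7].
Since 9 > -7, the intersection is empty.
Length = 0

0


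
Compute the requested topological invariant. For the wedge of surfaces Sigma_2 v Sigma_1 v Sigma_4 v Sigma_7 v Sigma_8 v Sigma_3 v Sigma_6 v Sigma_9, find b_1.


For a wedge X v Y: reduced H_k(X v Y) = H_k(X) + H_k(Y).
Each Sigma_g contributes b_1 = 2g.
b_1 = 4 + 2 + 8 + 14 + 16 + 6 + 12 + 18 = 80

80


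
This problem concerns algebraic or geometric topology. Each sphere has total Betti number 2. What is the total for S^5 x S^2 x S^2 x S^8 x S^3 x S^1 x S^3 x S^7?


Total Betti number is multiplicative under products.
Each S^d (d>=1) has total Betti number 2.
There are 8 sphere factors.
Total = 2^8 = 256

256


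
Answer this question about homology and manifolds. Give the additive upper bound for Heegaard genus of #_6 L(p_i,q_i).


Heegaard genus satisfies g(A#B) <= g(A) + g(B).
Each lens space has g = 1.
Upper bound: 6 * 1 = 6

6


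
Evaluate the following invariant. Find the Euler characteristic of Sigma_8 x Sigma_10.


chi(Sigma_8) = 2 - 2*8 = -14
chi(Sigma_10) = 2 - 2*10 = -18
chi(product) = (-14) * (-18) = 252

252


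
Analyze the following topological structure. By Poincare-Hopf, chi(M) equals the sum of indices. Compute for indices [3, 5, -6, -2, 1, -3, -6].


Poincare-Hopf: chi(M) = sum of indices of zeros.
chi = (3) + (5) + (-6) + (-2) + (1) + (-3) + (-6) = -8

-8


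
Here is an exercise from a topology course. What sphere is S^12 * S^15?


Join of spheres: S^m * S^n = S^{m+n+1}.
dim = 12 + 15 + 1 = 28

28


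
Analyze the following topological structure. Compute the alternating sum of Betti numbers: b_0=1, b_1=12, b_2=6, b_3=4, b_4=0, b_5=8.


chi = sum_k (-1)^k b_k.
= (1) + (-12) + (6) + (-4) + (0) + (-8)
= -17

-17


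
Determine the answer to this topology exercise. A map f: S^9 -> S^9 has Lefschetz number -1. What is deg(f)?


L(f) = 1 + (-1)^9 deg(f) on S^9.
-1 = 1 + (-1)^9 * deg(f)
(-1)^9 * deg(f) = -2
deg(f) = 2

2


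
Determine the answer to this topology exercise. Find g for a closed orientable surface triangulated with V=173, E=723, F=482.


chi = V - E + F = 173 - 723 + 482 = -68
For orientable closed surface: chi = 2 - 2g, so g = (2 - chi)/2.
g = (2 - (-68)) / 2 = 70 / 2 = 35

35


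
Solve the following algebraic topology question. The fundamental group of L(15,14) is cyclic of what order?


pi_1(L(p,q)) = Z/pZ for any q coprime to p.
|pi_1(L(15,14))| = 15

15


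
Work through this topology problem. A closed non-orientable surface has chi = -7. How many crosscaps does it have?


chi = 2 - k for closed non-orientable surfaces with k crosscaps.
-7 = 2 - k
k = 2 - (-7) = 9

9


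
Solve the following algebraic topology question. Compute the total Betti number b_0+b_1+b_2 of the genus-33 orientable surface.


For Sigma_33: b_0 = 1, b_1 = 2g = 66, b_2 = 1.
Total = 1 + 66 + 1 = 68

68


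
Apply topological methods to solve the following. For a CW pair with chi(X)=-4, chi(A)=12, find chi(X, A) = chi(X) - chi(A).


Relative Euler characteristic: chi(X, A) = chi(X) - chi(A).
= -4 - (12) = -16

-16


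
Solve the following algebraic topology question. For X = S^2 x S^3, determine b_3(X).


Each S^d has Poincare polynomial 1 + t^d.
The product S^2 x S^3 has Poincare polynomial prod(1+t^d_i).
Expanding: b_0=1, b_2=1, b_3=1, b_5=1.
b_3 = 1

1


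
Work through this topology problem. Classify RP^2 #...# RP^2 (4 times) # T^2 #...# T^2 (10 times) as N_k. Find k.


Since a >= 1, the sum is non-orientable; each T^2 can be replaced by RP^2 # RP^2 (since T^2#RP^2 = 3RP^2).
Total crosscaps k = 4 + 2*10 = 24.
Check via chi: chi = 4*1 + 10*0 - (4+10-1)*2 = -22 = 2 - k = -22. Consistent.

24


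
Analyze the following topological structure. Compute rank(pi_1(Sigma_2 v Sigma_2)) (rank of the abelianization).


For a wedge: H_1(A v B) = H_1(A) + H_1(B).
b_1(Sigma_2) = 4, b_1(Sigma_2) = 4.
b_1 = 4 + 4 = 8

8


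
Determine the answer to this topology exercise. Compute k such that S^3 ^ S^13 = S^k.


S^m ^ S^n = S^{m+n}.
k = 3 + 13 = 16

16


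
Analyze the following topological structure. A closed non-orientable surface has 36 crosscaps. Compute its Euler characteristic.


For a non-orientable closed surface with k crosscaps: chi = 2 - k.
Here k = 36.
chi = 2 - 36 = -34

-34


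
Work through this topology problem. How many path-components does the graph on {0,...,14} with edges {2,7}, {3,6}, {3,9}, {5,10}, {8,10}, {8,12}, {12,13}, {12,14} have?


Run DFS/union-find over 15 vertices.
V = 15, E = 8.
Number of components = 7

7


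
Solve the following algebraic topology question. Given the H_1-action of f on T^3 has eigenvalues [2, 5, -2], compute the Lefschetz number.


For a torus self-map: L(f) = det(I - A) where A acts on H_1.
L(f) = (1-2) * (1-5) * (1--2) = -1 * -4 * 3 = 12

12


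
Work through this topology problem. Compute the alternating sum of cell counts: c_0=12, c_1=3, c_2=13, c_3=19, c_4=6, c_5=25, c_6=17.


chi = sum_k (-1)^k c_k.
= (-1)^0*12 + (-1)^1*3 + (-1)^2*13 + (-1)^3*19 + (-1)^4*6 + (-1)^5*25 + (-1)^6*17
= (12) + (-3) + (13) + (-19) + (6) + (-25) + (17)
= 1

1


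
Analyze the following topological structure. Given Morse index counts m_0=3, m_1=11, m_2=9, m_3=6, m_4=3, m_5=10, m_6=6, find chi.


Morse theory: chi(M) = sum_k (-1)^k m_k where m_k = #(index-k critical points).
= (3) + (-11) + (9) + (-6) + (3) + (-10) + (6) = -6

-6


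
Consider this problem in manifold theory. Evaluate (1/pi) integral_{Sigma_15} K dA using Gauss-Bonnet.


Gauss-Bonnet: integral K dA = 2*pi*chi(M).
chi(Sigma_15) = 2 - 2*15 = -28.
(integral K dA)/pi = 2*chi = 2*(-28) = -56

-56
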